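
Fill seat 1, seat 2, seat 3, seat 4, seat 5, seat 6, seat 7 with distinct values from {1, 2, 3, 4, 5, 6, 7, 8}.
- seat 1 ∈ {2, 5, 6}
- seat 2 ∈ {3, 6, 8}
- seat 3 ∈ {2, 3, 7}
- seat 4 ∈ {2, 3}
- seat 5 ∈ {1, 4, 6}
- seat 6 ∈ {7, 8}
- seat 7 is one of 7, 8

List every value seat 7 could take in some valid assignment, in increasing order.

7, 8

seat 6 and seat 7 between them cover only {7, 8} — a naked pair. Remove those values from seat 2, seat 3.
seat 3 and seat 4 share exactly the 2 values {2, 3}; by pigeonhole those values go to them, so strike 2, 3 from seat 1, seat 2.
seat 2 must be 6 (only option left). So seat 1, seat 5 can't be 6.
seat 1 must be 5 (only option left).
No further eliminations apply; seat 7 can still be any of 7, 8.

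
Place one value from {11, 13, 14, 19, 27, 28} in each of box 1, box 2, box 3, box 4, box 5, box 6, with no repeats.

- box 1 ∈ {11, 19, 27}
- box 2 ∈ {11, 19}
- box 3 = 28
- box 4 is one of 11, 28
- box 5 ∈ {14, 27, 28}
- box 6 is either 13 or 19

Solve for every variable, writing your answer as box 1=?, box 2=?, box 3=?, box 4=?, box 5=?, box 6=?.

box 3's domain is down to {28}, so box 3 = 28. Remove 28 from box 4, box 5.
box 4 must be 11 (only option left). Strike 11 from box 1, box 2.
box 2 has just one choice, so box 2 = 19. Remove 19 from box 1, box 6.
box 6's domain is down to {13}, so box 6 = 13.
box 1's domain is down to {27}, so box 1 = 27. Strike 27 from box 5.
box 5 has just one choice, so box 5 = 14.

box 1=27, box 2=19, box 3=28, box 4=11, box 5=14, box 6=13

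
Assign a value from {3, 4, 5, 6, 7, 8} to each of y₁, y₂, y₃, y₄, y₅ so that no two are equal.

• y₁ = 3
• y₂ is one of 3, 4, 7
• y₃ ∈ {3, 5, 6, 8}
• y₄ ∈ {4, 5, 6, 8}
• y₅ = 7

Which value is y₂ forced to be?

y₁'s domain is down to {3}, so y₁ = 3. Eliminate 3 elsewhere: y₂, y₃.
That leaves y₅ = 7. Eliminate 7 elsewhere: y₂.
So y₂ = 4.

4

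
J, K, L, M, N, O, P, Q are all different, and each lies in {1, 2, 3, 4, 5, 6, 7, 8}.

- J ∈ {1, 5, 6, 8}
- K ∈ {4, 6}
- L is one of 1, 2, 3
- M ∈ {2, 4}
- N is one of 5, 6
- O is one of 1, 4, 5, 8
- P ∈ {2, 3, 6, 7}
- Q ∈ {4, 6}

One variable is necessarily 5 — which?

The 8 variables together cover exactly {1, 2, 3, 4, 5, 6, 7, 8} — 8 values for 8 variables — and 7 appears only in P's list, so P = 7.
Among the 7 still-open variables, 3 fits only L (and all 7 values in {1, 2, 3, 4, 5, 6, 8} must be used), so L = 3.
Among the 6 still-open variables, 2 fits only M (and all 6 values in {1, 2, 4, 5, 6, 8} must be used), so M = 2.
K and Q between them cover only {4, 6} — a naked pair. Remove those values from J, N, O.
So 5 goes to N.

N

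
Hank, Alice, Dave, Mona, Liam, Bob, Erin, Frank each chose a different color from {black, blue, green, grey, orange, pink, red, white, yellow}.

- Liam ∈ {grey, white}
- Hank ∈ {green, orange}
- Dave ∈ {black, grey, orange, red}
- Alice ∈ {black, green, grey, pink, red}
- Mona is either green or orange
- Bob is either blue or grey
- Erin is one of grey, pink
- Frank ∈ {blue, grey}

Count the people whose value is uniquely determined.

The 8 variables together cover exactly {black, blue, green, grey, orange, pink, red, white} — 8 values for 8 variables — and white appears only in Liam's list, so Liam = white.
Hank and Mona between them cover only {green, orange} — a naked pair. Remove those values from Alice, Dave.
Bob and Frank between them cover only {blue, grey} — a naked pair. Remove those values from Alice, Dave, Erin.
Erin's domain is down to {pink}, so Erin = pink. So Alice can't be pink.
Determined: Liam=white, Erin=pink. The other people each still have more than one consistent value. That makes 2.

2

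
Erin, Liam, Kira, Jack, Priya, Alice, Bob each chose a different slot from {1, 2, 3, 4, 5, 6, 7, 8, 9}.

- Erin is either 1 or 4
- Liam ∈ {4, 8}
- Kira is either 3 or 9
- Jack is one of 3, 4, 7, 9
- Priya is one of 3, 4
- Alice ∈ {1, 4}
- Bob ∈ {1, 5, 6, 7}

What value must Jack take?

7

Erin and Alice share exactly the 2 values {1, 4}; by pigeonhole those values go to them, so strike 1, 4 from Liam, Jack, Priya, Bob.
Liam must be 8 (only option left).
Priya has just one choice, so Priya = 3. Eliminate 3 elsewhere: Kira, Jack.
That leaves Kira = 9. So Jack can't be 9.
So Jack = 7.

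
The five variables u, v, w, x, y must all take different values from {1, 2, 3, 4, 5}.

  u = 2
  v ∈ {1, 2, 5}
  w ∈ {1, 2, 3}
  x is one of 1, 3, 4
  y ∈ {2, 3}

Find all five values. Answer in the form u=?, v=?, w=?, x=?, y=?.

u=2, v=5, w=1, x=4, y=3

u's domain is down to {2}, so u = 2. Eliminate 2 elsewhere: v, w, y.
y must be 3 (only option left). Strike 3 from w, x.
w must be 1 (only option left). Strike 1 from v, x.
That leaves x = 4.
That leaves v = 5.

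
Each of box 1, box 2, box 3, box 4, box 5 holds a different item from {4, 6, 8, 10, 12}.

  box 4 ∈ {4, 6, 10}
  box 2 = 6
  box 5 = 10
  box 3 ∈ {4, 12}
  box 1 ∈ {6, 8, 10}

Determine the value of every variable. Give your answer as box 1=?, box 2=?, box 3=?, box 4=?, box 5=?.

box 1=8, box 2=6, box 3=12, box 4=4, box 5=10

box 2 has just one choice, so box 2 = 6. Strike 6 from box 1, box 4.
box 5 has just one choice, so box 5 = 10. So box 1, box 4 can't be 10.
box 1 must be 8 (only option left).
box 4's domain is down to {4}, so box 4 = 4. Remove 4 from box 3.
box 3's domain is down to {12}, so box 3 = 12.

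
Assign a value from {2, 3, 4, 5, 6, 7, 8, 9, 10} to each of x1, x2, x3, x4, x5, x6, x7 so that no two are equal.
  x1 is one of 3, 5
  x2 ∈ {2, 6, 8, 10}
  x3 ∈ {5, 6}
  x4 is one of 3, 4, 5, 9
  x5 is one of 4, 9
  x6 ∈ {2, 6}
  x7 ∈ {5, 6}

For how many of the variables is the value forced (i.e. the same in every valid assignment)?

x3 and x7 share exactly the 2 values {5, 6}; by pigeonhole those values go to them, so strike 5, 6 from x1, x2, x4, x6.
x1 has just one choice, so x1 = 3. Eliminate 3 elsewhere: x4.
x6 must be 2 (only option left). Eliminate 2 elsewhere: x2.
Determined: x1=3, x6=2. The other variables each still have more than one consistent value. That makes 2.

2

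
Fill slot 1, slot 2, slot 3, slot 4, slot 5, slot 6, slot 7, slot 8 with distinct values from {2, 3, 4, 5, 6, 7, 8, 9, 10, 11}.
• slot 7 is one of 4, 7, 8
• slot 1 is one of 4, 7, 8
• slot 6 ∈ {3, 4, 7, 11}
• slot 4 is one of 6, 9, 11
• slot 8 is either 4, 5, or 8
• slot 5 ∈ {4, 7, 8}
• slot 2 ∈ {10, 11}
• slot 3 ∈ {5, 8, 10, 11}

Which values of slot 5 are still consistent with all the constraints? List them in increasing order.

4, 7, 8

slot 1, slot 5, slot 7 share exactly the 3 values {4, 7, 8}; by pigeonhole those values go to them, so strike 4, 7, 8 from slot 3, slot 6, slot 8.
That leaves slot 8 = 5. Eliminate 5 elsewhere: slot 3.
slot 2 and slot 3 between them cover only {10, 11} — a naked pair. Remove those values from slot 4, slot 6.
That leaves slot 6 = 3.
No further eliminations apply; slot 5 can still be any of 4, 7, 8.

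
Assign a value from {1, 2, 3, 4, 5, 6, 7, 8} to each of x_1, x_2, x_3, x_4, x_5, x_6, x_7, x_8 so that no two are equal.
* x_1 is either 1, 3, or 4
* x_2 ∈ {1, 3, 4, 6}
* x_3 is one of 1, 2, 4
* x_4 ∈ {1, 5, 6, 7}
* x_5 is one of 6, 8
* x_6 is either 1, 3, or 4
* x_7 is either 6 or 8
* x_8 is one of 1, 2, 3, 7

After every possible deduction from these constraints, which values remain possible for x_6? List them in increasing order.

1, 3, 4

Among the 8 variables, 5 fits only x_4 (and all 8 values in {1, 2, 3, 4, 5, 6, 7, 8} must be used), so x_4 = 5.
The 7 still-open variables draw from only 7 values {1, 2, 3, 4, 6, 7, 8}, so each is used; only x_8 can be 7, hence x_8 = 7.
The 6 still-open variables draw from only 6 values {1, 2, 3, 4, 6, 8}, so each is used; only x_3 can be 2, hence x_3 = 2.
The 2 variables x_5 and x_7 are confined to {6, 8}, which locks those values in; drop them from x_2.
No further eliminations apply; x_6 can still be any of 1, 3, 4.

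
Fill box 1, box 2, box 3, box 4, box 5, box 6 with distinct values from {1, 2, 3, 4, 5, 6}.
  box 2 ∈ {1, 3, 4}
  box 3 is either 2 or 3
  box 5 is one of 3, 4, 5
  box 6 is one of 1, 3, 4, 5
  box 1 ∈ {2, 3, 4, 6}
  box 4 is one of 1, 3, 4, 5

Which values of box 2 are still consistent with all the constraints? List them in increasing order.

1, 3, 4

The 6 variables draw from only 6 values {1, 2, 3, 4, 5, 6}, so each is used; only box 1 can be 6, hence box 1 = 6.
The 5 still-open variables draw from only 5 values {1, 2, 3, 4, 5}, so each is used; only box 3 can be 2, hence box 3 = 2.
No further eliminations apply; box 2 can still be any of 1, 3, 4.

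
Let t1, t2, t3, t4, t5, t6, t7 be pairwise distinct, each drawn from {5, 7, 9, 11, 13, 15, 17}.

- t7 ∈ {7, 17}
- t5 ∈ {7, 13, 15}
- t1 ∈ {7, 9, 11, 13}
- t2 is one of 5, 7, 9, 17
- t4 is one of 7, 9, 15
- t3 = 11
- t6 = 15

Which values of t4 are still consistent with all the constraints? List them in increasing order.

7, 9

t3's domain is down to {11}, so t3 = 11. Remove 11 from t1.
That leaves t6 = 15. Eliminate 15 elsewhere: t4, t5.
The 5 still-open variables draw from only 5 values {5, 7, 9, 13, 17}, so each is used; only t2 can be 5, hence t2 = 5.
Among the 4 still-open variables, 17 fits only t7 (and all 4 values in {7, 9, 13, 17} must be used), so t7 = 17.
No further eliminations apply; t4 can still be any of 7, 9.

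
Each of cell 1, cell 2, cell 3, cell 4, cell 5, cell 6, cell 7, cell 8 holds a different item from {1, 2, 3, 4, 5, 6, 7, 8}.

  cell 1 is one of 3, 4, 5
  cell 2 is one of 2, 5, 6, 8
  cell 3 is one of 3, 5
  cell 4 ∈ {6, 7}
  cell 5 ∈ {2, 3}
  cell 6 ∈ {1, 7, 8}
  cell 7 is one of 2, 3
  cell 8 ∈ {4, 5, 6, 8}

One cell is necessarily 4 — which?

The 8 variables together cover exactly {1, 2, 3, 4, 5, 6, 7, 8} — 8 values for 8 variables — and 1 appears only in cell 6's list, so cell 6 = 1.
The 7 still-open variables draw from only 7 values {2, 3, 4, 5, 6, 7, 8}, so each is used; only cell 4 can be 7, hence cell 4 = 7.
cell 5 and cell 7 share exactly the 2 values {2, 3}; by pigeonhole those values go to them, so strike 2, 3 from cell 1, cell 2, cell 3.
That leaves cell 3 = 5. So cell 1, cell 2, cell 8 can't be 5.
So 4 goes to cell 1.

cell 1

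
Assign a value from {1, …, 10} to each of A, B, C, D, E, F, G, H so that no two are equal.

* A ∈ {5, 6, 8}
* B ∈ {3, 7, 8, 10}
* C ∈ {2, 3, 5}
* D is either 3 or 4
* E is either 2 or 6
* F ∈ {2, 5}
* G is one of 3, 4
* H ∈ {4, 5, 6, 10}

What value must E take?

The 8 variables together cover exactly {2, 3, 4, 5, 6, 7, 8, 10} — 8 values for 8 variables — and 7 appears only in B's list, so B = 7.
Among the 7 still-open variables, 8 fits only A (and all 7 values in {2, 3, 4, 5, 6, 8, 10} must be used), so A = 8.
Among the 6 still-open variables, 10 fits only H (and all 6 values in {2, 3, 4, 5, 6, 10} must be used), so H = 10.
The 5 still-open variables draw from only 5 values {2, 3, 4, 5, 6}, so each is used; only E can be 6, hence E = 6.

6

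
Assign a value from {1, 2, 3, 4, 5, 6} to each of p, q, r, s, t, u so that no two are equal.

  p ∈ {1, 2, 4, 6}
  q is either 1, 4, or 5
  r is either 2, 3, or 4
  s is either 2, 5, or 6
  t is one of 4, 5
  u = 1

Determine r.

u must be 1 (only option left). So p, q can't be 1.
The 5 still-open variables together cover exactly {2, 3, 4, 5, 6} — 5 values for 5 variables — and 3 appears only in r's list, so r = 3.

3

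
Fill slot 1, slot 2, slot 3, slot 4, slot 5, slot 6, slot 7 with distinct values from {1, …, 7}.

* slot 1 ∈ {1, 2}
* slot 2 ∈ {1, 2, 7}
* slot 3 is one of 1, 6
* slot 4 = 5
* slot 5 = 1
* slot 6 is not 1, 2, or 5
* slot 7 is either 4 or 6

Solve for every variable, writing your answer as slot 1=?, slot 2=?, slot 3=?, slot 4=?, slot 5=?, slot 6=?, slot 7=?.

slot 1=2, slot 2=7, slot 3=6, slot 4=5, slot 5=1, slot 6=3, slot 7=4

slot 4 must be 5 (only option left).
slot 5 has just one choice, so slot 5 = 1. So slot 1, slot 2, slot 3 can't be 1.
slot 1's domain is down to {2}, so slot 1 = 2. Strike 2 from slot 2.
slot 2's domain is down to {7}, so slot 2 = 7. Strike 7 from slot 6.
slot 3 has just one choice, so slot 3 = 6. So slot 6, slot 7 can't be 6.
slot 7's domain is down to {4}, so slot 7 = 4. So slot 6 can't be 4.
slot 6 has just one choice, so slot 6 = 3.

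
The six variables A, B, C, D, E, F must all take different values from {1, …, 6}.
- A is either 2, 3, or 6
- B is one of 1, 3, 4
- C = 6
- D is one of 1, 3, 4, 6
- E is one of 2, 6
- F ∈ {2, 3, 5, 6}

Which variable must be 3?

A

C has just one choice, so C = 6. Strike 6 from A, D, E, F.
E has just one choice, so E = 2. Eliminate 2 elsewhere: A, F.
So 3 goes to A.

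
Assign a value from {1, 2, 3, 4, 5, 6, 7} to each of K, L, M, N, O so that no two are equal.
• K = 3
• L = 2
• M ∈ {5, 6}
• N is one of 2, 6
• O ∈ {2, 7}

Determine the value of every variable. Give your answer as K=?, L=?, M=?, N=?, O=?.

K=3, L=2, M=5, N=6, O=7

K has just one choice, so K = 3.
L has just one choice, so L = 2. So N, O can't be 2.
N has just one choice, so N = 6. Strike 6 from M.
O's domain is down to {7}, so O = 7.
M must be 5 (only option left).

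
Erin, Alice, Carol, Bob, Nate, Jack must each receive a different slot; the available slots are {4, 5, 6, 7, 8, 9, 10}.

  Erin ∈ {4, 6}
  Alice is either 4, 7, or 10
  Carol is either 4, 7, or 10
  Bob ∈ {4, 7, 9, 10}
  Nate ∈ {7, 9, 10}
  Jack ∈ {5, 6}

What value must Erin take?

The 6 variables draw from only 6 values {4, 5, 6, 7, 9, 10}, so each is used; only Jack can be 5, hence Jack = 5.
The 5 still-open variables together cover exactly {4, 6, 7, 9, 10} — 5 values for 5 variables — and 6 appears only in Erin's list, so Erin = 6.

6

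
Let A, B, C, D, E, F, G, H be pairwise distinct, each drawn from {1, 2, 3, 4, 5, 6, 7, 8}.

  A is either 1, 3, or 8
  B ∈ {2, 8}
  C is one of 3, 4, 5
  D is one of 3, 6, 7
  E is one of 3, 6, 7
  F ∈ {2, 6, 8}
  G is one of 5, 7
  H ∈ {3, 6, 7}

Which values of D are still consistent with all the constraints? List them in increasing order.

The 8 variables draw from only 8 values {1, 2, 3, 4, 5, 6, 7, 8}, so each is used; only A can be 1, hence A = 1.
The 7 still-open variables together cover exactly {2, 3, 4, 5, 6, 7, 8} — 7 values for 7 variables — and 4 appears only in C's list, so C = 4.
The 6 still-open variables together cover exactly {2, 3, 5, 6, 7, 8} — 6 values for 6 variables — and 5 appears only in G's list, so G = 5.
D, E, H between them cover only {3, 6, 7} — a naked triple. Remove those values from F.
No further eliminations apply; D can still be any of 3, 6, 7.

3, 6, 7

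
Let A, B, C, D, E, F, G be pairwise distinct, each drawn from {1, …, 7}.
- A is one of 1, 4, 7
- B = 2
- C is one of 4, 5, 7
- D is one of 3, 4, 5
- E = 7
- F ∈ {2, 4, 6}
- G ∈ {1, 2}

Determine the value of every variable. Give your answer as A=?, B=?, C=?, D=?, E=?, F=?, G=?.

A=4, B=2, C=5, D=3, E=7, F=6, G=1

B must be 2 (only option left). So F, G can't be 2.
E's domain is down to {7}, so E = 7. So A, C can't be 7.
G's domain is down to {1}, so G = 1. So A can't be 1.
That leaves A = 4. Eliminate 4 elsewhere: C, D, F.
That leaves C = 5. Strike 5 from D.
D must be 3 (only option left).
F must be 6 (only option left).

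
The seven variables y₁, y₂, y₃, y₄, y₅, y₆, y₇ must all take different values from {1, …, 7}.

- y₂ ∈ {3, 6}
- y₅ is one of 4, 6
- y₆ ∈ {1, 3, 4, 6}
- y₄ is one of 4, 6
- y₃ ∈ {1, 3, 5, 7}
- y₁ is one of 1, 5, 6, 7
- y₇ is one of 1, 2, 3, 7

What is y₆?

1

The 7 variables together cover exactly {1, 2, 3, 4, 5, 6, 7} — 7 values for 7 variables — and 2 appears only in y₇'s list, so y₇ = 2.
The 2 variables y₄ and y₅ are confined to {4, 6}, which locks those values in; drop them from y₁, y₂, y₆.
That leaves y₂ = 3. Remove 3 from y₃, y₆.
So y₆ = 1.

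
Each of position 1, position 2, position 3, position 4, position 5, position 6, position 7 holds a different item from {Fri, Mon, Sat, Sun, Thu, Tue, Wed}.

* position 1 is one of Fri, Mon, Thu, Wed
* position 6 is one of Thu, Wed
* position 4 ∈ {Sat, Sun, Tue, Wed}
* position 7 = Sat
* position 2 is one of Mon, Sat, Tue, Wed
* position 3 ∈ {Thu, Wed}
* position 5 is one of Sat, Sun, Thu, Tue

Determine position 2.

Mon

position 7 must be Sat (only option left). Eliminate Sat elsewhere: position 2, position 4, position 5.
Among the 6 still-open variables, Fri fits only position 1 (and all 6 values in {Fri, Mon, Sun, Thu, Tue, Wed} must be used), so position 1 = Fri.
Among the 5 still-open variables, Mon fits only position 2 (and all 5 values in {Mon, Sun, Thu, Tue, Wed} must be used), so position 2 = Mon.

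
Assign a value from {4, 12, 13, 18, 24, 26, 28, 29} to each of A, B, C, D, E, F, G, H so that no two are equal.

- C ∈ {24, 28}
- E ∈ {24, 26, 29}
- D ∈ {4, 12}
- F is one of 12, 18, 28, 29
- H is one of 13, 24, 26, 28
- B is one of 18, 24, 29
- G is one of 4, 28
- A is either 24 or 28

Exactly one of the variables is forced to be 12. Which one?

The 8 variables draw from only 8 values {4, 12, 13, 18, 24, 26, 28, 29}, so each is used; only H can be 13, hence H = 13.
Among the 7 still-open variables, 26 fits only E (and all 7 values in {4, 12, 18, 24, 26, 28, 29} must be used), so E = 26.
A and C between them cover only {24, 28} — a naked pair. Remove those values from B, F, G.
G must be 4 (only option left). Strike 4 from D.
So 12 goes to D.

D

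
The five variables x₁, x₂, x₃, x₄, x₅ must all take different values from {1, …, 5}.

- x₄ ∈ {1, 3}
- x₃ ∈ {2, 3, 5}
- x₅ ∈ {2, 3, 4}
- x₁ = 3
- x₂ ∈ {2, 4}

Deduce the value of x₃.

x₁'s domain is down to {3}, so x₁ = 3. Remove 3 from x₃, x₄, x₅.
x₄ has just one choice, so x₄ = 1.
The 3 still-open variables draw from only 3 values {2, 4, 5}, so each is used; only x₃ can be 5, hence x₃ = 5.

5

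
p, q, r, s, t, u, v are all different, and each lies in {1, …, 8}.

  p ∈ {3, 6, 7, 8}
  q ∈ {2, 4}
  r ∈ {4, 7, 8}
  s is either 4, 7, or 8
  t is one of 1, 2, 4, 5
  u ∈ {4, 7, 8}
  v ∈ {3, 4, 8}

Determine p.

r, s, u between them cover only {4, 7, 8} — a naked triple. Remove those values from p, q, t, v.
q must be 2 (only option left). Strike 2 from t.
v has just one choice, so v = 3. Strike 3 from p.
So p = 6.

6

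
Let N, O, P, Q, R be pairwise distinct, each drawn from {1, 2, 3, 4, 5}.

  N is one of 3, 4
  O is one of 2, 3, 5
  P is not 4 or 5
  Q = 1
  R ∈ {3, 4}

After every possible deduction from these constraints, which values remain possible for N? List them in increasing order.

3, 4

Q's domain is down to {1}, so Q = 1. Strike 1 from P.
The 4 still-open variables together cover exactly {2, 3, 4, 5} — 4 values for 4 variables — and 5 appears only in O's list, so O = 5.
The 3 still-open variables draw from only 3 values {2, 3, 4}, so each is used; only P can be 2, hence P = 2.
No further eliminations apply; N can still be any of 3, 4.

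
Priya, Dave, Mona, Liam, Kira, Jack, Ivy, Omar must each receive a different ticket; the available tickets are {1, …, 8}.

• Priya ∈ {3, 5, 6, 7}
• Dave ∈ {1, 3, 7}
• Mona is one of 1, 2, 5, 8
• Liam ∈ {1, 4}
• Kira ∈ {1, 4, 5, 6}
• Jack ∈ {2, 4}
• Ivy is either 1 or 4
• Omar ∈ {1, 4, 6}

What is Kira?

5

The 8 variables draw from only 8 values {1, 2, 3, 4, 5, 6, 7, 8}, so each is used; only Mona can be 8, hence Mona = 8.
The 7 still-open variables together cover exactly {1, 2, 3, 4, 5, 6, 7} — 7 values for 7 variables — and 2 appears only in Jack's list, so Jack = 2.
Liam and Ivy share exactly the 2 values {1, 4}; by pigeonhole those values go to them, so strike 1, 4 from Dave, Kira, Omar.
Omar has just one choice, so Omar = 6. Eliminate 6 elsewhere: Priya, Kira.
So Kira = 5.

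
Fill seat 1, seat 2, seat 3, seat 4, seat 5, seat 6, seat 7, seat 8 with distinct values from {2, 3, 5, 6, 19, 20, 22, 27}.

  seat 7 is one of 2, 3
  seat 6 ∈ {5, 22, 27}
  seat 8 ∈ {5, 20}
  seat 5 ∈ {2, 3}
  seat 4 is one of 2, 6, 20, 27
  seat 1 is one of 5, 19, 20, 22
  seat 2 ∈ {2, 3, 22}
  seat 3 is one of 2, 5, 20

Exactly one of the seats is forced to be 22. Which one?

seat 2

The 8 variables together cover exactly {2, 3, 5, 6, 19, 20, 22, 27} — 8 values for 8 variables — and 6 appears only in seat 4's list, so seat 4 = 6.
The 7 still-open variables draw from only 7 values {2, 3, 5, 19, 20, 22, 27}, so each is used; only seat 1 can be 19, hence seat 1 = 19.
Among the 6 still-open variables, 27 fits only seat 6 (and all 6 values in {2, 3, 5, 20, 22, 27} must be used), so seat 6 = 27.
The 5 still-open variables together cover exactly {2, 3, 5, 20, 22} — 5 values for 5 variables — and 22 appears only in seat 2's list, so seat 2 = 22.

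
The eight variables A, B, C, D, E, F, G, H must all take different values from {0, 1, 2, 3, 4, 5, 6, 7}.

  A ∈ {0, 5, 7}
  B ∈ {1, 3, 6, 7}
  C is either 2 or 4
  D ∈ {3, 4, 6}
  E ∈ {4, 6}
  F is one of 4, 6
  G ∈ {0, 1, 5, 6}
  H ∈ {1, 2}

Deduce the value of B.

7

E and F between them cover only {4, 6} — a naked pair. Remove those values from B, C, D, G.
C's domain is down to {2}, so C = 2. Eliminate 2 elsewhere: H.
D has just one choice, so D = 3. Remove 3 from B.
H has just one choice, so H = 1. Remove 1 from B, G.
So B = 7.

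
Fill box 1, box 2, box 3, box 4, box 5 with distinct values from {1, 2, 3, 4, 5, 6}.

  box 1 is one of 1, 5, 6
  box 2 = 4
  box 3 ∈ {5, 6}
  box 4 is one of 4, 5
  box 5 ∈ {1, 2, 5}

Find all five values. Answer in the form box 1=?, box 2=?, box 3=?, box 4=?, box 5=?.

box 1=1, box 2=4, box 3=6, box 4=5, box 5=2

box 2's domain is down to {4}, so box 2 = 4. So box 4 can't be 4.
box 4 must be 5 (only option left). So box 1, box 3, box 5 can't be 5.
box 3 must be 6 (only option left). Remove 6 from box 1.
box 1 has just one choice, so box 1 = 1. Remove 1 from box 5.
box 5 has just one choice, so box 5 = 2.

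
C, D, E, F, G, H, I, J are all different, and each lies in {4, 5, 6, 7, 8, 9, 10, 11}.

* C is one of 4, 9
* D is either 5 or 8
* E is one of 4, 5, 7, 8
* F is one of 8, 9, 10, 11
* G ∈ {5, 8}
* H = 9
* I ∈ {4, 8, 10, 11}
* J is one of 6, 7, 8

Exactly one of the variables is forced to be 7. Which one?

E

H has just one choice, so H = 9. Strike 9 from C, F.
That leaves C = 4. So E, I can't be 4.
Among the 6 still-open variables, 6 fits only J (and all 6 values in {5, 6, 7, 8, 10, 11} must be used), so J = 6.
The 5 still-open variables draw from only 5 values {5, 7, 8, 10, 11}, so each is used; only E can be 7, hence E = 7.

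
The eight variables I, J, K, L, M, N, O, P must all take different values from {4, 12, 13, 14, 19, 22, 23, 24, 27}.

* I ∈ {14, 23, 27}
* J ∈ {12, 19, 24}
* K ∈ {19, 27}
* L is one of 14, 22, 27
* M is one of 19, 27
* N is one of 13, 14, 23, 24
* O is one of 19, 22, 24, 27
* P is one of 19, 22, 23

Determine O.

24

The 8 variables draw from only 8 values {12, 13, 14, 19, 22, 23, 24, 27}, so each is used; only J can be 12, hence J = 12.
Among the 7 still-open variables, 13 fits only N (and all 7 values in {13, 14, 19, 22, 23, 24, 27} must be used), so N = 13.
The 6 still-open variables draw from only 6 values {14, 19, 22, 23, 24, 27}, so each is used; only O can be 24, hence O = 24.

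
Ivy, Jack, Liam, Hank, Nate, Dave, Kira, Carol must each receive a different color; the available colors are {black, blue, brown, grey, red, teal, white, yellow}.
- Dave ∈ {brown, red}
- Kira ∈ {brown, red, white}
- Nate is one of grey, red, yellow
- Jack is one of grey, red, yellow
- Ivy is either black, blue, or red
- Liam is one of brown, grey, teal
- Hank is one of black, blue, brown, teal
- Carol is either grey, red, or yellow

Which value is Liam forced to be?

teal

Among the 8 variables, white fits only Kira (and all 8 values in {black, blue, brown, grey, red, teal, white, yellow} must be used), so Kira = white.
Jack, Nate, Carol between them cover only {grey, red, yellow} — a naked triple. Remove those values from Ivy, Liam, Dave.
Dave's domain is down to {brown}, so Dave = brown. Strike brown from Liam, Hank.
So Liam = teal.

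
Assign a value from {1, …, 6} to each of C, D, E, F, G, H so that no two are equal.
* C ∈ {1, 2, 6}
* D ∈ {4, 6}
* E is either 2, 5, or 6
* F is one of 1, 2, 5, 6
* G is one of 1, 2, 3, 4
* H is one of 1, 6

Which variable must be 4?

The 6 variables together cover exactly {1, 2, 3, 4, 5, 6} — 6 values for 6 variables — and 3 appears only in G's list, so G = 3.
The 5 still-open variables draw from only 5 values {1, 2, 4, 5, 6}, so each is used; only D can be 4, hence D = 4.

D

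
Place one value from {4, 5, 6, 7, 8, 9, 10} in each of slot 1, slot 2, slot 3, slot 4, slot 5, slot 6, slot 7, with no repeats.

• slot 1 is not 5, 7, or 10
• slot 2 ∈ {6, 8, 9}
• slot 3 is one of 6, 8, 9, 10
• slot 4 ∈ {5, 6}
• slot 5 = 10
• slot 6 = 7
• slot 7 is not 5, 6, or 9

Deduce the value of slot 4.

5

slot 5 has just one choice, so slot 5 = 10. Eliminate 10 elsewhere: slot 3, slot 7.
slot 6 has just one choice, so slot 6 = 7. Eliminate 7 elsewhere: slot 7.
Among the 5 still-open variables, 5 fits only slot 4 (and all 5 values in {4, 5, 6, 8, 9} must be used), so slot 4 = 5.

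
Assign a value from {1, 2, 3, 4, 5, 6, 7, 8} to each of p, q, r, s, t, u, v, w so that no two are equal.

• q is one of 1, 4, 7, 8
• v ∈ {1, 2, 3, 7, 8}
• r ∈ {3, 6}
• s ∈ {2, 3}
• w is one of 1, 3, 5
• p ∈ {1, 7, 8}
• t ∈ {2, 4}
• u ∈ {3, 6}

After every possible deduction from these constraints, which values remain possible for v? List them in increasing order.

1, 7, 8

The 8 variables together cover exactly {1, 2, 3, 4, 5, 6, 7, 8} — 8 values for 8 variables — and 5 appears only in w's list, so w = 5.
r and u share exactly the 2 values {3, 6}; by pigeonhole those values go to them, so strike 3, 6 from s, v.
That leaves s = 2. Strike 2 from t, v.
t must be 4 (only option left). Strike 4 from q.
No further eliminations apply; v can still be any of 1, 7, 8.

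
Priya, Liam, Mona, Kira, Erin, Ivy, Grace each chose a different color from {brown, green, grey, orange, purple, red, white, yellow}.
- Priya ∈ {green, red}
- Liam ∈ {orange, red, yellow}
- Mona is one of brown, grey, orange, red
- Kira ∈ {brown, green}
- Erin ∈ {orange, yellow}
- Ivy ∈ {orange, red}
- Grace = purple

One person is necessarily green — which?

Priya

Grace has just one choice, so Grace = purple.
Among the 6 still-open variables, grey fits only Mona (and all 6 values in {brown, green, grey, orange, red, yellow} must be used), so Mona = grey.
The 5 still-open variables together cover exactly {brown, green, orange, red, yellow} — 5 values for 5 variables — and brown appears only in Kira's list, so Kira = brown.
The 4 still-open variables draw from only 4 values {green, orange, red, yellow}, so each is used; only Priya can be green, hence Priya = green.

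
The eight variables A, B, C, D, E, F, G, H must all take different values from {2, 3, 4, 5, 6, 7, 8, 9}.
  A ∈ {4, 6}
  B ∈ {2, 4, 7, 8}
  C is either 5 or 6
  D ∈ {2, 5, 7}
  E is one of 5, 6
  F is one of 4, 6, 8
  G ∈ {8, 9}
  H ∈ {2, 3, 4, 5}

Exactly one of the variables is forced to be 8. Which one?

F

Among the 8 variables, 3 fits only H (and all 8 values in {2, 3, 4, 5, 6, 7, 8, 9} must be used), so H = 3.
The 7 still-open variables draw from only 7 values {2, 4, 5, 6, 7, 8, 9}, so each is used; only G can be 9, hence G = 9.
C and E between them cover only {5, 6} — a naked pair. Remove those values from A, D, F.
A must be 4 (only option left). Strike 4 from B, F.
So 8 goes to F.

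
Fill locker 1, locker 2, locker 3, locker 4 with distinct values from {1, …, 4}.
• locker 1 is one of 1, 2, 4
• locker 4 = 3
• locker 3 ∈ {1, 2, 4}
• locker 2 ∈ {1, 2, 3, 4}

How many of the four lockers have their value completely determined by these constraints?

locker 4 has just one choice, so locker 4 = 3. Eliminate 3 elsewhere: locker 2.
Determined: locker 4=3. The other lockers each still have more than one consistent value. That makes 1.

1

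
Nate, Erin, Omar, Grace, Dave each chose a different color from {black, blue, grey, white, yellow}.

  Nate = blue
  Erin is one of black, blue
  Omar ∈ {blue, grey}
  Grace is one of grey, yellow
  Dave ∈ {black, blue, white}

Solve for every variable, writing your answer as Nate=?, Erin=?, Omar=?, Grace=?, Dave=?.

Nate=blue, Erin=black, Omar=grey, Grace=yellow, Dave=white

Nate must be blue (only option left). Remove blue from Erin, Omar, Dave.
Erin has just one choice, so Erin = black. Remove black from Dave.
Omar's domain is down to {grey}, so Omar = grey. Remove grey from Grace.
Grace has just one choice, so Grace = yellow.
Dave has just one choice, so Dave = white.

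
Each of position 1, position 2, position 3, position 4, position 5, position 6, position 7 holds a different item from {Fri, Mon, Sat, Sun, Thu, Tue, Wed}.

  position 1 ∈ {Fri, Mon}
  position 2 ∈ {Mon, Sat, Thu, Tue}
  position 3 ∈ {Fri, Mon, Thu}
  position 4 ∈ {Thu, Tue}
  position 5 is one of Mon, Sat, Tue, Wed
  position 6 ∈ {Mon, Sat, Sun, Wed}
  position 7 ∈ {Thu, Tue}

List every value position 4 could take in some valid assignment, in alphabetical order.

Among the 7 variables, Sun fits only position 6 (and all 7 values in {Fri, Mon, Sat, Sun, Thu, Tue, Wed} must be used), so position 6 = Sun.
The 6 still-open variables together cover exactly {Fri, Mon, Sat, Thu, Tue, Wed} — 6 values for 6 variables — and Wed appears only in position 5's list, so position 5 = Wed.
The 5 still-open variables together cover exactly {Fri, Mon, Sat, Thu, Tue} — 5 values for 5 variables — and Sat appears only in position 2's list, so position 2 = Sat.
position 4 and position 7 share exactly the 2 values {Thu, Tue}; by pigeonhole those values go to them, so strike Thu, Tue from position 3.
No further eliminations apply; position 4 can still be any of Thu, Tue.

Thu, Tue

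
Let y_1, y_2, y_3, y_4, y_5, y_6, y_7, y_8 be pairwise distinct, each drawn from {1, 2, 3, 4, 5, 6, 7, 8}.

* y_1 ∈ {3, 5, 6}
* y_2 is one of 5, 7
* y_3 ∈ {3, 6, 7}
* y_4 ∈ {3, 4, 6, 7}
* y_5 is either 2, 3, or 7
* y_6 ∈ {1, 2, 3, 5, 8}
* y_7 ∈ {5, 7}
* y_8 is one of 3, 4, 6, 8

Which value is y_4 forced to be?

Among the 8 variables, 1 fits only y_6 (and all 8 values in {1, 2, 3, 4, 5, 6, 7, 8} must be used), so y_6 = 1.
The 7 still-open variables draw from only 7 values {2, 3, 4, 5, 6, 7, 8}, so each is used; only y_5 can be 2, hence y_5 = 2.
Among the 6 still-open variables, 8 fits only y_8 (and all 6 values in {3, 4, 5, 6, 7, 8} must be used), so y_8 = 8.
Among the 5 still-open variables, 4 fits only y_4 (and all 5 values in {3, 4, 5, 6, 7} must be used), so y_4 = 4.

4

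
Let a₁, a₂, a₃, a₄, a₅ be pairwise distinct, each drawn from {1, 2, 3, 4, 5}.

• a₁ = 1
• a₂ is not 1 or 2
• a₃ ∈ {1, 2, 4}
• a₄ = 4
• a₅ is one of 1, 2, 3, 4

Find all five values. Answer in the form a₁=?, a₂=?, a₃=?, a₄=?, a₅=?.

a₁=1, a₂=5, a₃=2, a₄=4, a₅=3

a₁'s domain is down to {1}, so a₁ = 1. Eliminate 1 elsewhere: a₃, a₅.
a₄'s domain is down to {4}, so a₄ = 4. Eliminate 4 elsewhere: a₂, a₃, a₅.
a₃ must be 2 (only option left). Eliminate 2 elsewhere: a₅.
a₅ has just one choice, so a₅ = 3. So a₂ can't be 3.
That leaves a₂ = 5.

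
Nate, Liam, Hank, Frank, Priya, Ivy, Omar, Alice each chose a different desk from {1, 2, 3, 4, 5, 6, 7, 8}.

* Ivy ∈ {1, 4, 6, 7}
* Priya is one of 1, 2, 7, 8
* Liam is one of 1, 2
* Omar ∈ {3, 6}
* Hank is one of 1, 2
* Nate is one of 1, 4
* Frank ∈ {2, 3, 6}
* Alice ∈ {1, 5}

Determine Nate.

4

The 8 variables together cover exactly {1, 2, 3, 4, 5, 6, 7, 8} — 8 values for 8 variables — and 5 appears only in Alice's list, so Alice = 5.
The 7 still-open variables together cover exactly {1, 2, 3, 4, 6, 7, 8} — 7 values for 7 variables — and 8 appears only in Priya's list, so Priya = 8.
Among the 6 still-open variables, 7 fits only Ivy (and all 6 values in {1, 2, 3, 4, 6, 7} must be used), so Ivy = 7.
Among the 5 still-open variables, 4 fits only Nate (and all 5 values in {1, 2, 3, 4, 6} must be used), so Nate = 4.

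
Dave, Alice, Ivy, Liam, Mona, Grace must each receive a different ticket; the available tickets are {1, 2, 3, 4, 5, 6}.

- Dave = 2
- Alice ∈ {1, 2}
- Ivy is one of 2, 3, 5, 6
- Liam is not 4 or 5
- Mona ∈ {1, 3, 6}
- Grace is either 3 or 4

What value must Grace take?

4

Dave has just one choice, so Dave = 2. Remove 2 from Alice, Ivy, Liam.
Alice must be 1 (only option left). Remove 1 from Liam, Mona.
The 4 still-open variables together cover exactly {3, 4, 5, 6} — 4 values for 4 variables — and 4 appears only in Grace's list, so Grace = 4.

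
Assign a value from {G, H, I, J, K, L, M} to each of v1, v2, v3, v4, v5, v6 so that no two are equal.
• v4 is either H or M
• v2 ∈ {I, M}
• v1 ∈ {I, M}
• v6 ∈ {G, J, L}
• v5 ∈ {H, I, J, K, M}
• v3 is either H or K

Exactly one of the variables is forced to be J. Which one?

v5

The 2 variables v1 and v2 are confined to {I, M}, which locks those values in; drop them from v4, v5.
That leaves v4 = H. Remove H from v3, v5.
v3's domain is down to {K}, so v3 = K. Strike K from v5.
So J goes to v5.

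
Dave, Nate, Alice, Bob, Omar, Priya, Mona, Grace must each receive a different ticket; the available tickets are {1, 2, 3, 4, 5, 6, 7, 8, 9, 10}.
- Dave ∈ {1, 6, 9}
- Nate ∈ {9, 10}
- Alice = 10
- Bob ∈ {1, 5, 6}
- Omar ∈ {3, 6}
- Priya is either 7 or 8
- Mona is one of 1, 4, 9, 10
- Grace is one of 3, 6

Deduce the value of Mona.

Alice's domain is down to {10}, so Alice = 10. So Nate, Mona can't be 10.
Nate's domain is down to {9}, so Nate = 9. So Dave, Mona can't be 9.
Omar and Grace between them cover only {3, 6} — a naked pair. Remove those values from Dave, Bob.
Dave must be 1 (only option left). Eliminate 1 elsewhere: Bob, Mona.
So Mona = 4.

4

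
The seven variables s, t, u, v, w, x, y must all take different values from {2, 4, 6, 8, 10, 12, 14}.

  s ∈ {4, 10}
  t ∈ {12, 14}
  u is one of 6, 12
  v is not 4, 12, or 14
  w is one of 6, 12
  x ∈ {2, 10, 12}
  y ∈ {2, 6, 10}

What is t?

14

The 7 variables draw from only 7 values {2, 4, 6, 8, 10, 12, 14}, so each is used; only s can be 4, hence s = 4.
The 6 still-open variables draw from only 6 values {2, 6, 8, 10, 12, 14}, so each is used; only v can be 8, hence v = 8.
The 5 still-open variables draw from only 5 values {2, 6, 10, 12, 14}, so each is used; only t can be 14, hence t = 14.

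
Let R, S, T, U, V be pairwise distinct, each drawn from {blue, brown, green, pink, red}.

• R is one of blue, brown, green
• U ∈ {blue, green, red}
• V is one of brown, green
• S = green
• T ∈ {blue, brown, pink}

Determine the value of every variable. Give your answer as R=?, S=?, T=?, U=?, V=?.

S has just one choice, so S = green. So R, U, V can't be green.
V must be brown (only option left). Strike brown from R, T.
R has just one choice, so R = blue. Remove blue from T, U.
T must be pink (only option left).
U must be red (only option left).

R=blue, S=green, T=pink, U=red, V=brown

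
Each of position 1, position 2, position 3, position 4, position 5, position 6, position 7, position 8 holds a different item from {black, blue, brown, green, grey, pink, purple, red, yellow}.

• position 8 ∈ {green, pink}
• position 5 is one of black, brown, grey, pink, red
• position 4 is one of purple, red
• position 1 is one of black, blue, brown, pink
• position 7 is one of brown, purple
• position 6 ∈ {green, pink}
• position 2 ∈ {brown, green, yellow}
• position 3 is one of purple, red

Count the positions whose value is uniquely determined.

The 2 variables position 3 and position 4 are confined to {purple, red}, which locks those values in; drop them from position 5, position 7.
position 7's domain is down to {brown}, so position 7 = brown. Remove brown from position 1, position 2, position 5.
position 6 and position 8 share exactly the 2 values {green, pink}; by pigeonhole those values go to them, so strike green, pink from position 1, position 2, position 5.
That leaves position 2 = yellow.
Determined: position 2=yellow, position 7=brown. The other positions each still have more than one consistent value. That makes 2.

2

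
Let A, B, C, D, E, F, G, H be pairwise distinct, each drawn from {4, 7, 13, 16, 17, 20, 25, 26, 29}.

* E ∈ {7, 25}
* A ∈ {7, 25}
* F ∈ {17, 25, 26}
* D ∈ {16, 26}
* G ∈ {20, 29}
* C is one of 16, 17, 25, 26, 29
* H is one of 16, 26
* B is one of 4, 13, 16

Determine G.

The 2 variables A and E are confined to {7, 25}, which locks those values in; drop them from C, F.
The 2 variables D and H are confined to {16, 26}, which locks those values in; drop them from B, C, F.
F's domain is down to {17}, so F = 17. Remove 17 from C.
C's domain is down to {29}, so C = 29. Remove 29 from G.
So G = 20.

20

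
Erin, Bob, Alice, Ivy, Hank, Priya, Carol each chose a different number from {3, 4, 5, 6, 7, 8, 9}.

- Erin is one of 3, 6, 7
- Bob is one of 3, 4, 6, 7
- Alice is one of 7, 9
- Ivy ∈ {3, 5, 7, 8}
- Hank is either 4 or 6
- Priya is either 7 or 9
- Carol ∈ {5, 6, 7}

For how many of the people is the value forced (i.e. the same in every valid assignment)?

2

The 7 variables together cover exactly {3, 4, 5, 6, 7, 8, 9} — 7 values for 7 variables — and 8 appears only in Ivy's list, so Ivy = 8.
The 6 still-open variables together cover exactly {3, 4, 5, 6, 7, 9} — 6 values for 6 variables — and 5 appears only in Carol's list, so Carol = 5.
The 2 variables Alice and Priya are confined to {7, 9}, which locks those values in; drop them from Erin, Bob.
Determined: Ivy=8, Carol=5. The other people each still have more than one consistent value. That makes 2.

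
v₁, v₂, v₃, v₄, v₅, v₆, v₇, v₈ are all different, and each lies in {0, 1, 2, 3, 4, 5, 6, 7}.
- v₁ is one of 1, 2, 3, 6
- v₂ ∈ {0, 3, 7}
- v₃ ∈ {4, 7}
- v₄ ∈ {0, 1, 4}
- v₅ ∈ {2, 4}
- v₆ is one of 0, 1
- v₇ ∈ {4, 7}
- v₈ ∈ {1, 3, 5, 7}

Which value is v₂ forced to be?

The 8 variables draw from only 8 values {0, 1, 2, 3, 4, 5, 6, 7}, so each is used; only v₈ can be 5, hence v₈ = 5.
The 7 still-open variables draw from only 7 values {0, 1, 2, 3, 4, 6, 7}, so each is used; only v₁ can be 6, hence v₁ = 6.
The 6 still-open variables together cover exactly {0, 1, 2, 3, 4, 7} — 6 values for 6 variables — and 2 appears only in v₅'s list, so v₅ = 2.
The 5 still-open variables together cover exactly {0, 1, 3, 4, 7} — 5 values for 5 variables — and 3 appears only in v₂'s list, so v₂ = 3.

3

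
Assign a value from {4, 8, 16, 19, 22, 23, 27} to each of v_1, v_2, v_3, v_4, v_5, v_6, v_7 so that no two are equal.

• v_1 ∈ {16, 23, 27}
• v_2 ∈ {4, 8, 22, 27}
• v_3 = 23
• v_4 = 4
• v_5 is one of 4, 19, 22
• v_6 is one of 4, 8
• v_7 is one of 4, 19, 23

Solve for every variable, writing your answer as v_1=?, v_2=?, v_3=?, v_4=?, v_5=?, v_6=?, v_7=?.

v_1=16, v_2=27, v_3=23, v_4=4, v_5=22, v_6=8, v_7=19

v_3 has just one choice, so v_3 = 23. So v_1, v_7 can't be 23.
That leaves v_4 = 4. So v_2, v_5, v_6, v_7 can't be 4.
v_6 has just one choice, so v_6 = 8. Remove 8 from v_2.
v_7 must be 19 (only option left). Remove 19 from v_5.
v_5's domain is down to {22}, so v_5 = 22. Strike 22 from v_2.
v_2 has just one choice, so v_2 = 27. Strike 27 from v_1.
v_1 has just one choice, so v_1 = 16.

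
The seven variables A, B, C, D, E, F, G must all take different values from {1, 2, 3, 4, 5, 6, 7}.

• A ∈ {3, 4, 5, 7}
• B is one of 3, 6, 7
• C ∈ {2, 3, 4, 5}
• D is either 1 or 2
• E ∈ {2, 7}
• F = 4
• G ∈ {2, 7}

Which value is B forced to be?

F must be 4 (only option left). Remove 4 from A, C.
Among the 6 still-open variables, 1 fits only D (and all 6 values in {1, 2, 3, 5, 6, 7} must be used), so D = 1.
Among the 5 still-open variables, 6 fits only B (and all 5 values in {2, 3, 5, 6, 7} must be used), so B = 6.

6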